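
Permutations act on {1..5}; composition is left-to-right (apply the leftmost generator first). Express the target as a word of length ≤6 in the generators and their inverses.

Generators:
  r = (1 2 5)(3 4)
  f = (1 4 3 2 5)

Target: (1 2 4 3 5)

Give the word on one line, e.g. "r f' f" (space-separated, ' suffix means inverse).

  after r: (1 2 5)(3 4)
  after r: (1 5 2)
  after f: (2 4 3)
  after r': (1 5 2 3)
  after r': (1 2 4 3 5)

r r f r' r'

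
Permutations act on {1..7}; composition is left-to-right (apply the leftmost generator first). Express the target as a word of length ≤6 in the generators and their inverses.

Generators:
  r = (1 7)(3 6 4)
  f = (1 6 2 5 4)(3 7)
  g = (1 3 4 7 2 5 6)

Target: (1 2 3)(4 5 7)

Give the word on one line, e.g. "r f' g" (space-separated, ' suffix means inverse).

r' g f g'

  after r': (1 7)(3 4 6)
  after g: (1 2 5 6 4)(3 7)
  after f: (1 5 2 4 6)
  after g': (1 2 3)(4 5 7)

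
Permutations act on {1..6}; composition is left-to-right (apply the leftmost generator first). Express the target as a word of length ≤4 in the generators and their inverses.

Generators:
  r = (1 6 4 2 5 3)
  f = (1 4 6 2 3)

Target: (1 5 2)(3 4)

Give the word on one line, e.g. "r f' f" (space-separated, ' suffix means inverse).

f' r'

  after f': (1 3 2 6 4)
  after r': (1 5 2)(3 4)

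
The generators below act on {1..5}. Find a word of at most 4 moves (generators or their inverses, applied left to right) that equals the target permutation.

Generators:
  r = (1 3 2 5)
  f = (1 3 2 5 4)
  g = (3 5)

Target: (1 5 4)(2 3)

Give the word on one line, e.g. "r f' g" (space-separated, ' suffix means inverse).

  after r: (1 3 2 5)
  after g': (1 5)(2 3)
  after r': (1 2)
  after f: (1 5 4)(2 3)

r g' r' f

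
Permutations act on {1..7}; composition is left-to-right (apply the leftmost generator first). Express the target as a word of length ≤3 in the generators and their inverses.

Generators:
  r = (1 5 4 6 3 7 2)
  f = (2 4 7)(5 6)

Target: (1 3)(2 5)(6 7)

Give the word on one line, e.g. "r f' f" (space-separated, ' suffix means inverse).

r f r

  after r: (1 5 4 6 3 7 2)
  after f: (1 6 3 2)(4 5 7)
  after r: (1 3)(2 5)(6 7)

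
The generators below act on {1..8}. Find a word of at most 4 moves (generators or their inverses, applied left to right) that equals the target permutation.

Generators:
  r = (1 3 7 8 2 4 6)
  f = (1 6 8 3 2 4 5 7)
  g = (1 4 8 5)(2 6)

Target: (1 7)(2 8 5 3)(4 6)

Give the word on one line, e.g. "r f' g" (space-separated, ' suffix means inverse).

  after g': (1 5 8 4)(2 6)
  after f: (1 7)(2 8 5 3)(4 6)

g' f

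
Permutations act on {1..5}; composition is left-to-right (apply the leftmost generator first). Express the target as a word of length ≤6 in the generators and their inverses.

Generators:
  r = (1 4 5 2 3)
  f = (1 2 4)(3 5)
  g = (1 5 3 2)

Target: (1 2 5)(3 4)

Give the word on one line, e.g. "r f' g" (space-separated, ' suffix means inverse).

  after f': (1 4 2)(3 5)
  after r: (1 5)(2 4 3)
  after f': (1 3)(4 5)
  after r: (2 3 4)
  after g': (1 2 5)(3 4)

f' r f' r g'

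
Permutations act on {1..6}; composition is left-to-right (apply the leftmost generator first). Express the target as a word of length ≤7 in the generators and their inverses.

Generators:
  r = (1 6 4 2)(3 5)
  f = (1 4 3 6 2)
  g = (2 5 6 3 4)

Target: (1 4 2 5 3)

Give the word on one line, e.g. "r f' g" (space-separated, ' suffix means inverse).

  after r: (1 6 4 2)(3 5)
  after g: (1 3 6 2)(4 5)
  after r: (1 5 2 6)(3 4)
  after g: (1 6)(2 3)
  after r: (1 4 2 5 3)

r g r g r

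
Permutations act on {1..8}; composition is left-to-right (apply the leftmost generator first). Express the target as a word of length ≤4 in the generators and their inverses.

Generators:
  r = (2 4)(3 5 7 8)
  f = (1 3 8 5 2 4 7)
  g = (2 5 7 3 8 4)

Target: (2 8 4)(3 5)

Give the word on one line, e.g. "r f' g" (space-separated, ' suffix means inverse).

g r' r'

  after g: (2 5 7 3 8 4)
  after r': (2 3 7 8)
  after r': (2 8 4)(3 5)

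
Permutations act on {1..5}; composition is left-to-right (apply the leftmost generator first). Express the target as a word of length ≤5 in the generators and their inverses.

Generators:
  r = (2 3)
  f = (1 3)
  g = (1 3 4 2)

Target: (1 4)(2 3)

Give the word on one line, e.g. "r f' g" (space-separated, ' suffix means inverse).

  after g': (1 2 4 3)
  after g': (1 4)(2 3)
  after f': (1 4 3 2)
  after f': (1 4)(2 3)

g' g' f' f'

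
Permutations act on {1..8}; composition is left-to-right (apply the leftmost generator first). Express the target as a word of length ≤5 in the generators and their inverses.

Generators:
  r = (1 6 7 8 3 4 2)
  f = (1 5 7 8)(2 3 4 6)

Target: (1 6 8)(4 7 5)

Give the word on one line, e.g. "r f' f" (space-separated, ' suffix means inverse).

f' r' r'

  after f': (1 8 7 5)(2 6 4 3)
  after r': (1 7 5 2)(3 4 8 6)
  after r': (1 6 8)(4 7 5)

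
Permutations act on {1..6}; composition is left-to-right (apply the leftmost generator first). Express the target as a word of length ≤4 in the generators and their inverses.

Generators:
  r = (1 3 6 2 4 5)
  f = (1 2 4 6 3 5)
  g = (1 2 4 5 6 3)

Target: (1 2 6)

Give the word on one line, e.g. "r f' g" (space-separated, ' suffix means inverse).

r f g r

  after r: (1 3 6 2 4 5)
  after f: (1 5 2 6 4)
  after g: (1 6 5 4 2 3)
  after r: (1 2 6)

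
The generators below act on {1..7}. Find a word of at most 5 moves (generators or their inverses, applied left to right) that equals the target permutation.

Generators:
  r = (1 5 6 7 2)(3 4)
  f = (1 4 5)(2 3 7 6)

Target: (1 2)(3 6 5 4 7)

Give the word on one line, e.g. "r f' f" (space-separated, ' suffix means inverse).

  after f: (1 4 5)(2 3 7 6)
  after r: (1 3 2 4 6)
  after f': (1 2)(3 6 5 4 7)

f r f'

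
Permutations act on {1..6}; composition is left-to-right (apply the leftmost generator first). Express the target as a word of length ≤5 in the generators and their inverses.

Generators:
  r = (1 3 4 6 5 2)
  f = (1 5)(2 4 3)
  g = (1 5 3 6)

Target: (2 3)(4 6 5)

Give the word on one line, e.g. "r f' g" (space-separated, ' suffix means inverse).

r' r' g'

  after r': (1 2 5 6 4 3)
  after r': (1 5 4)(2 6 3)
  after g': (2 3)(4 6 5)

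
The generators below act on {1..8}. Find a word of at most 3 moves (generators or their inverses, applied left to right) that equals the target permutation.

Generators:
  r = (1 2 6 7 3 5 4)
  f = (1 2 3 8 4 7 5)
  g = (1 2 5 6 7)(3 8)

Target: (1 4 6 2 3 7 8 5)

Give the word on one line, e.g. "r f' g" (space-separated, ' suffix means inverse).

  after r: (1 2 6 7 3 5 4)
  after g: (1 5 4 2 7 8 3 6)
  after r: (1 4 6 2 3 7 8 5)

r g r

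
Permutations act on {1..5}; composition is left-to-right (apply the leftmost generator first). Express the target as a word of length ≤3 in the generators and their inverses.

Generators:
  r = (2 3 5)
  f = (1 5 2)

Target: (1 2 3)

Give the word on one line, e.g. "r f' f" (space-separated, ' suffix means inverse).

r f f

  after r: (2 3 5)
  after f: (1 5)(2 3)
  after f: (1 2 3)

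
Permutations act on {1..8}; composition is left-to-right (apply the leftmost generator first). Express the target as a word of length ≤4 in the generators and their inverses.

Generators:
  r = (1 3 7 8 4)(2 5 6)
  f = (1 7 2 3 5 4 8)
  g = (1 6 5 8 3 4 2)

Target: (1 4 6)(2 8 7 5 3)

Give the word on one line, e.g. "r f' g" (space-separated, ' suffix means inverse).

g r g'

  after g: (1 6 5 8 3 4 2)
  after r: (1 2 3)(4 5)(7 8)
  after g': (1 4 6)(2 8 7 5 3)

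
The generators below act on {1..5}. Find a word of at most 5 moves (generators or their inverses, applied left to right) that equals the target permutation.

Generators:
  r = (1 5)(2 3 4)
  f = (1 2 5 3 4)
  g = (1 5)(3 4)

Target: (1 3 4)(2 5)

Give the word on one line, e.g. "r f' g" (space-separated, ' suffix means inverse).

  after r: (1 5)(2 3 4)
  after f': (1 2 5 4)
  after r': (1 4 5 3 2)
  after r': (1 3 4)(2 5)

r f' r' r'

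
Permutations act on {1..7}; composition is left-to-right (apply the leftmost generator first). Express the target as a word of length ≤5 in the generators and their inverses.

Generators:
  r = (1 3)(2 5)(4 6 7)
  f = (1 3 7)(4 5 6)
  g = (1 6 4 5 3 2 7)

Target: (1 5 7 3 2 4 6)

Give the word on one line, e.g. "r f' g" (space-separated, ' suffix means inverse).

  after g: (1 6 4 5 3 2 7)
  after r: (1 7 3 5)(2 4)
  after r: (1 4 5 3 2 6 7)
  after f: (1 5 7 3 2 4 6)

g r r f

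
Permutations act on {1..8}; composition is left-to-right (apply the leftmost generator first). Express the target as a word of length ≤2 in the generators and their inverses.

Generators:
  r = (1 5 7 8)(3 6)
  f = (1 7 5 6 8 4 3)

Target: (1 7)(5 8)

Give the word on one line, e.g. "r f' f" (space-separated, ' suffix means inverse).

  after r: (1 5 7 8)(3 6)
  after r: (1 7)(5 8)

r r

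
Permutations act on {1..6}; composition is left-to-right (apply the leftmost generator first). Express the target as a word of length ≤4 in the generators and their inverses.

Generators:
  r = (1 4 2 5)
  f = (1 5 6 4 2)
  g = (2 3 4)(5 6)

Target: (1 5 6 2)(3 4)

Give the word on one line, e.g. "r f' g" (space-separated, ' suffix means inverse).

  after g': (2 4 3)(5 6)
  after r': (1 5 6 2)(3 4)

g' r'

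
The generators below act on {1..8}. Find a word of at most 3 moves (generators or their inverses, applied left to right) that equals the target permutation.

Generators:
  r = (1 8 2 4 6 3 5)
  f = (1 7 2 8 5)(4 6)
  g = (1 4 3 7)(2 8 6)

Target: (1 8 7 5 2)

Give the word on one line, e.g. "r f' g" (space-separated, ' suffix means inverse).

f' f'

  after f': (1 5 8 2 7)(4 6)
  after f': (1 8 7 5 2)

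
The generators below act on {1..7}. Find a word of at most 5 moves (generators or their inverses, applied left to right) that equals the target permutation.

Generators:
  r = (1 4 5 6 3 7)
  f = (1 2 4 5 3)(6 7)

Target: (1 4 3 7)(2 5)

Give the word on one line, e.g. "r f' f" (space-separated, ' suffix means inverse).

r' r' f r

  after r': (1 7 3 6 5 4)
  after r': (1 3 5)(4 7 6)
  after f: (2 4 6 5)
  after r: (1 4 3 7)(2 5)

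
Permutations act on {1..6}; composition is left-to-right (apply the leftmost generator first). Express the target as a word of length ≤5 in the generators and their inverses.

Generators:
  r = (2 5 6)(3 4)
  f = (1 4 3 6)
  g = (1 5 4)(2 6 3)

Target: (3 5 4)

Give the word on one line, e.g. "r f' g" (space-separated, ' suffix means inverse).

  after r': (2 6 5)(3 4)
  after g': (1 4 6)(3 5)
  after f': (3 5 4)

r' g' f'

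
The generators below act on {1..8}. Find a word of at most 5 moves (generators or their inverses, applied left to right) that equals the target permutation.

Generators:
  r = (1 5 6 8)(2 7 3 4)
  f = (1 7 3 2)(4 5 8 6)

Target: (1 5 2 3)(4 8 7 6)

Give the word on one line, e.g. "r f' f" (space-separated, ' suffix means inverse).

f' r' f' f' f'

  after f': (1 2 3 7)(4 6 8 5)
  after r': (1 4 5 3 2 7 8)
  after f': (1 6 8 2)(5 7)
  after f': (1 8 3 7 4 6 5)
  after f': (1 5 2 3)(4 8 7 6)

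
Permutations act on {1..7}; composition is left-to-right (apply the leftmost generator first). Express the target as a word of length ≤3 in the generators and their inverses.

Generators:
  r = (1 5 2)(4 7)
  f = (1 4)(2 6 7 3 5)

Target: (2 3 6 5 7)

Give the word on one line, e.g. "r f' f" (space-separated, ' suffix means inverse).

  after f': (1 4)(2 5 3 7 6)
  after f': (2 3 6 5 7)

f' f'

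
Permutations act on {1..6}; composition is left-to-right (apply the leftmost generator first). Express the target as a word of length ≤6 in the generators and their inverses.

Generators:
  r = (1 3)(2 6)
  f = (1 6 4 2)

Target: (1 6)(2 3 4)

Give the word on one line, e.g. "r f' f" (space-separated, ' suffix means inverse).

  after f': (1 2 4 6)
  after r': (1 6 3)(2 4)
  after f: (1 4)(3 6)
  after f: (1 2)(3 4 6)
  after r: (1 6)(2 3 4)

f' r' f f r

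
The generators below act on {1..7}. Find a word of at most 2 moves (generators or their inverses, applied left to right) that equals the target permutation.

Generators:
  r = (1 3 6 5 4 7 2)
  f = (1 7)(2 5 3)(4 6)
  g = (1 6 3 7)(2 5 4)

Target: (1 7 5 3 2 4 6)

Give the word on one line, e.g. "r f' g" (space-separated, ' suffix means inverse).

  after r': (1 2 7 4 5 6 3)
  after r': (1 7 5 3 2 4 6)

r' r'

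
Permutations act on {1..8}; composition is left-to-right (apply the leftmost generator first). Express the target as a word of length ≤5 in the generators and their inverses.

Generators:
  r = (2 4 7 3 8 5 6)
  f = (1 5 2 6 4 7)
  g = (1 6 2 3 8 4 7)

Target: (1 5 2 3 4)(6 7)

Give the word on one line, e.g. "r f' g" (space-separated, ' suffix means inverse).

  after f': (1 7 4 6 2 5)
  after r': (1 4 5)(2 8 3 7)
  after g': (1 8 2 3 4 5 7 6)
  after r: (1 5 3 7 2 8 4 6)
  after g': (1 5 2 3 4)(6 7)

f' r' g' r g'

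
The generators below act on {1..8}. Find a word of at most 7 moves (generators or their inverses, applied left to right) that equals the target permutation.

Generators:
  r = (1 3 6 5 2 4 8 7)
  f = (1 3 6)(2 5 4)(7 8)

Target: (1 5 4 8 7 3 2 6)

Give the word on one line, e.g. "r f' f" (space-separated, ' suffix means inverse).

f r r f' r'

  after f: (1 3 6)(2 5 4)(7 8)
  after r: (1 6 3 5 8)
  after r: (1 5 7)(2 4 8 3)
  after f': (1 2 5 8)(3 4 7 6)
  after r': (1 5 4 8 7 3 2 6)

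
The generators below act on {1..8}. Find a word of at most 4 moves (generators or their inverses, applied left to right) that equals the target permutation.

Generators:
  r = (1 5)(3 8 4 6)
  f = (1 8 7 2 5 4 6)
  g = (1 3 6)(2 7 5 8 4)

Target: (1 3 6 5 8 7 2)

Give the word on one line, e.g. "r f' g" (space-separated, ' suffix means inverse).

f r'

  after f: (1 8 7 2 5 4 6)
  after r': (1 3 6 5 8 7 2)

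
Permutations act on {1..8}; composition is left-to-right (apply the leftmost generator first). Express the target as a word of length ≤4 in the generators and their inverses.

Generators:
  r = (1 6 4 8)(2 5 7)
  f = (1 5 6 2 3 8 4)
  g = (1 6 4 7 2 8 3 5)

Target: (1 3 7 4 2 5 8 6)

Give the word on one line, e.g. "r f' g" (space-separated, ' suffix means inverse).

  after r': (1 8 4 6)(2 7 5)
  after f': (1 3 2 7)(4 5 6)
  after r: (1 3 5 4 7 6 8)
  after r: (1 3 7 4 2 5 8 6)

r' f' r r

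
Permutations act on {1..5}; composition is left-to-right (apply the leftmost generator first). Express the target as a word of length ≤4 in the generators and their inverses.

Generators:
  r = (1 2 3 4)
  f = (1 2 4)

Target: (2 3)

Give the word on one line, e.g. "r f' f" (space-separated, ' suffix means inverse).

f' f' r'

  after f': (1 4 2)
  after f': (1 2 4)
  after r': (2 3)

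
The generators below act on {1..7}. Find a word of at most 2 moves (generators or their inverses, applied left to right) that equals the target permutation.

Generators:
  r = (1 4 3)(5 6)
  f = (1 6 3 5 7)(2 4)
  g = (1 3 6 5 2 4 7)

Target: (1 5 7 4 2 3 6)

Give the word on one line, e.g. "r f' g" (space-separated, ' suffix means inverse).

f r

  after f: (1 6 3 5 7)(2 4)
  after r: (1 5 7 4 2 3 6)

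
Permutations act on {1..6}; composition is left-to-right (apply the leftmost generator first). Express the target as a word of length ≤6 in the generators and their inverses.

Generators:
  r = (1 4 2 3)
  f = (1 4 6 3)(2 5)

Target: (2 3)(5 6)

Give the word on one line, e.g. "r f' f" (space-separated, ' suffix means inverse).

r' f r' f

  after r': (1 3 2 4)
  after f: (2 6 3 5)
  after r': (1 3 5 4)(2 6)
  after f: (2 3)(5 6)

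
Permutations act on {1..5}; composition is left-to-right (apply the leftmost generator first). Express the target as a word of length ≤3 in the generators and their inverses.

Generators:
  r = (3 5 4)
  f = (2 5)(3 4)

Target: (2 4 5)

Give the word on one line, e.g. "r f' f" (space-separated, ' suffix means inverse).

  after f: (2 5)(3 4)
  after r: (2 4 5)

f r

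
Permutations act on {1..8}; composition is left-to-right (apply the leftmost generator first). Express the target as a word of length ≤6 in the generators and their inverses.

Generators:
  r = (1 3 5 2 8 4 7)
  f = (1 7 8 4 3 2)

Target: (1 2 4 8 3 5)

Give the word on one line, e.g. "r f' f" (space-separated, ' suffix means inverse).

  after r: (1 3 5 2 8 4 7)
  after r: (1 5 8 7 3 2 4)
  after f': (1 5 7 4 2 8)
  after r: (1 2 4 8 3 5)

r r f' r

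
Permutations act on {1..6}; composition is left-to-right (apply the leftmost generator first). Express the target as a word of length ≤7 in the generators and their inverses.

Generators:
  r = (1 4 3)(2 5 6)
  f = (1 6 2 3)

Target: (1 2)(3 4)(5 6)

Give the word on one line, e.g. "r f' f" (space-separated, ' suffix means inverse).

f r' f r f

  after f: (1 6 2 3)
  after r': (1 5 2 4)
  after f: (1 5 3)(2 4 6)
  after r: (1 6 5)(2 3 4)
  after f: (1 2)(3 4)(5 6)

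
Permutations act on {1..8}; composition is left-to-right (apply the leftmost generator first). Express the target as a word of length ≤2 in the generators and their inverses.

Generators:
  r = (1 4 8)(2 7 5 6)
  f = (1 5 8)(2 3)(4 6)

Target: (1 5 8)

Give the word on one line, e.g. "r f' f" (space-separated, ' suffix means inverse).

  after f': (1 8 5)(2 3)(4 6)
  after f': (1 5 8)

f' f'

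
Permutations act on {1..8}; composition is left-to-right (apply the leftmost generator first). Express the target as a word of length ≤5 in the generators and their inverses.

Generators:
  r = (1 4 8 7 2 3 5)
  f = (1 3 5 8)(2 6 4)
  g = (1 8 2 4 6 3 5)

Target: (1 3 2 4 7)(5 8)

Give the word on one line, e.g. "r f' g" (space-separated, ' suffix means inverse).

  after r': (1 5 3 2 7 8 4)
  after g': (1 3 8 2 7)(4 5 6)
  after f': (2 7 8 4 3 5)
  after r': (1 5 7 4 2 8)
  after r': (1 3 2 4 7)(5 8)

r' g' f' r' r'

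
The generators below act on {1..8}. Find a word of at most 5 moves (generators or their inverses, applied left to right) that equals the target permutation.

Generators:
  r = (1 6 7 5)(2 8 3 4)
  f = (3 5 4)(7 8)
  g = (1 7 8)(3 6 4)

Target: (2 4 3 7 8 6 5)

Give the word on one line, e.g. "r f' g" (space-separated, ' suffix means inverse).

r g' r' g

  after r: (1 6 7 5)(2 8 3 4)
  after g': (1 3 6)(2 7 5 8 4)
  after r': (1 8 3)(2 6 5)
  after g: (2 4 3 7 8 6 5)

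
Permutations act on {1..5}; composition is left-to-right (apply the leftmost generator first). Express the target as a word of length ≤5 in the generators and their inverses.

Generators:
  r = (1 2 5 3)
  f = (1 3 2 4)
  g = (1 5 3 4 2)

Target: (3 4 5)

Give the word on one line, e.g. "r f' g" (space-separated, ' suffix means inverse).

  after f: (1 3 2 4)
  after g': (1 5)(2 3 4)
  after f': (1 5 4 3 2)
  after g': (3 4 5)

f g' f' g'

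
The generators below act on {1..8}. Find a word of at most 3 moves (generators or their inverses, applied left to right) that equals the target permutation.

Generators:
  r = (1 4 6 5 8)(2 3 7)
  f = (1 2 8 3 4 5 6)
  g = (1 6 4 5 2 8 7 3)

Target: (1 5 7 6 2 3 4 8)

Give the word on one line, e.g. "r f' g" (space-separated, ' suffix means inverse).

  after g: (1 6 4 5 2 8 7 3)
  after g: (1 4 2 7)(3 6 5 8)
  after g: (1 5 7 6 2 3 4 8)

g g g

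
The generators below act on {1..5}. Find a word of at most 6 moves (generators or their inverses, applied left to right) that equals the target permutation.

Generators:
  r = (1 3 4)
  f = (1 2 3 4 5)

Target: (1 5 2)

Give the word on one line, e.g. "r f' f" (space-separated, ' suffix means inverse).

  after r: (1 3 4)
  after f: (1 4 2 3 5)
  after f: (1 5 2 4 3)
  after r': (1 5 2 3 4)
  after r': (1 5 2)

r f f r' r'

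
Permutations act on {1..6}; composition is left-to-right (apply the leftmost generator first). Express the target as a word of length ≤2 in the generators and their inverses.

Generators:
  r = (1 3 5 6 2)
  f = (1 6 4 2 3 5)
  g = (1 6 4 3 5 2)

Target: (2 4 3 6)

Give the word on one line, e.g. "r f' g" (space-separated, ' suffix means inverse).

  after r': (1 2 6 5 3)
  after g: (2 4 3 6)

r' g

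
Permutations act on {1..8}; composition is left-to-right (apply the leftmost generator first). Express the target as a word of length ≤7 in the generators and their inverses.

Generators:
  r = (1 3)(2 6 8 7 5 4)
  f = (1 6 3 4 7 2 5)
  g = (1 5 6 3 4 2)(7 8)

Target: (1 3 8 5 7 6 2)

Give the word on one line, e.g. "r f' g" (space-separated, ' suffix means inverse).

r f' r' g' f'

  after r: (1 3)(2 6 8 7 5 4)
  after f': (1 6 8 4 7 2)(3 5)
  after r': (1 2 3 7 4 8 5)
  after g': (1 4 7 3 8)(2 6 5)
  after f': (1 3 8 5 7 6 2)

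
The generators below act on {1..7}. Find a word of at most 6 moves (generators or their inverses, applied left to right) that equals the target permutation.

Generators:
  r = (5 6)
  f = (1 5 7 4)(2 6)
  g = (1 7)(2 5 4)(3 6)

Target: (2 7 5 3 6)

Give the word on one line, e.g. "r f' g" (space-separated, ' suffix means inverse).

r f' r f' g

  after r: (5 6)
  after f': (1 4 7 5 2 6)
  after r: (1 4 7 6)(2 5)
  after f': (1 7 2)(4 5 6)
  after g: (2 7 5 3 6)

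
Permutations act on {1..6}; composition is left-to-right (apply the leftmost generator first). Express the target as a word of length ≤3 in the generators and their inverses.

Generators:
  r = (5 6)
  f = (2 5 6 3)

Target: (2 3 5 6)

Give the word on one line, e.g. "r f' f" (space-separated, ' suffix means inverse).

  after r: (5 6)
  after f': (2 3 6)
  after r': (2 3 5 6)

r f' r'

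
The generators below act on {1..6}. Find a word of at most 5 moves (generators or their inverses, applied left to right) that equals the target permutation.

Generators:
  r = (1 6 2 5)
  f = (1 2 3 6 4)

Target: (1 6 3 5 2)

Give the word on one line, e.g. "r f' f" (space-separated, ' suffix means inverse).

f r r f' f'

  after f: (1 2 3 6 4)
  after r: (1 5)(2 3)(4 6)
  after r: (2 3 5 6 4)
  after f': (1 4)(3 5)
  after f': (1 6 3 5 2)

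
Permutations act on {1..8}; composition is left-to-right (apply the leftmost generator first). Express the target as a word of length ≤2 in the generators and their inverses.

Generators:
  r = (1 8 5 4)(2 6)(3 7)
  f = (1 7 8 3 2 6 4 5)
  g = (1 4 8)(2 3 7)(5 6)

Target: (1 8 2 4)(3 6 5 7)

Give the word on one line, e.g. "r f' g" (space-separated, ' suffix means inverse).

f f

  after f: (1 7 8 3 2 6 4 5)
  after f: (1 8 2 4)(3 6 5 7)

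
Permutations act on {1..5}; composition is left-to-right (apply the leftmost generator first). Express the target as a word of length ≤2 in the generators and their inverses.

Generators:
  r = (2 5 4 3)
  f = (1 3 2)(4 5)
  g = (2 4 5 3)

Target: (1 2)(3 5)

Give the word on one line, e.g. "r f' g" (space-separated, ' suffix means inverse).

f r

  after f: (1 3 2)(4 5)
  after r: (1 2)(3 5)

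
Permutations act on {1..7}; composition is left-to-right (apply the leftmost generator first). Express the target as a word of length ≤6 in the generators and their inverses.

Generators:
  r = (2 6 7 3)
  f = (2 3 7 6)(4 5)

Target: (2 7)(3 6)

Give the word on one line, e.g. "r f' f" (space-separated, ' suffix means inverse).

  after f: (2 3 7 6)(4 5)
  after r: (4 5)
  after f': (2 6 7 3)
  after r: (2 7)(3 6)

f r f' r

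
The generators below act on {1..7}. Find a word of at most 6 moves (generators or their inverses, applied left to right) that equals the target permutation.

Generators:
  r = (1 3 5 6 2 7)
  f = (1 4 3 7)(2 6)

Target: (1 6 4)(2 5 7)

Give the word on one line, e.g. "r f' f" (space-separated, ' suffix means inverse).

r r r r f'

  after r: (1 3 5 6 2 7)
  after r: (1 5 2)(3 6 7)
  after r: (1 6)(2 3)(5 7)
  after r: (1 2 5)(3 7 6)
  after f': (1 6 4)(2 5 7)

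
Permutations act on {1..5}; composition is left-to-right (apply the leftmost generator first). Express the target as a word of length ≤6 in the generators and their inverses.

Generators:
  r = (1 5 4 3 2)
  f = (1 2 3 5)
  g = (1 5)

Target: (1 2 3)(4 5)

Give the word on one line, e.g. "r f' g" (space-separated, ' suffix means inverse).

f' r' f g'

  after f': (1 5 3 2)
  after r': (4 5)
  after f: (1 2 3 5 4)
  after g': (1 2 3)(4 5)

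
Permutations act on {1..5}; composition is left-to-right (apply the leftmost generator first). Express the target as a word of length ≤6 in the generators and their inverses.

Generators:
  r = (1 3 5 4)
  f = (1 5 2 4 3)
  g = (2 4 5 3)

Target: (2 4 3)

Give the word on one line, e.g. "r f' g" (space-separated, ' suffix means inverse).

  after r: (1 3 5 4)
  after g': (1 5 2 3 4)
  after g': (1 4)(2 5 3)
  after r: (2 4 3)

r g' g' r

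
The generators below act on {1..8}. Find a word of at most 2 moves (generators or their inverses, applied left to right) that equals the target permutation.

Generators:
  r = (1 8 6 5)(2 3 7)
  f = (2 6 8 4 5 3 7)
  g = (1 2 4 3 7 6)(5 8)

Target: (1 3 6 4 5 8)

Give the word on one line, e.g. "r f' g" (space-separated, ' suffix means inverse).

  after r': (1 5 6 8)(2 7 3)
  after f: (1 3 6 4 5 8)

r' f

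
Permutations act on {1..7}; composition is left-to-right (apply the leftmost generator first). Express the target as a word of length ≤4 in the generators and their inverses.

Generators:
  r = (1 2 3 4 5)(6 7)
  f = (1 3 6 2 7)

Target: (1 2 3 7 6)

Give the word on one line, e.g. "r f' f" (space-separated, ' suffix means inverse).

  after f': (1 7 2 6 3)
  after f': (1 2 3 7 6)

f' f'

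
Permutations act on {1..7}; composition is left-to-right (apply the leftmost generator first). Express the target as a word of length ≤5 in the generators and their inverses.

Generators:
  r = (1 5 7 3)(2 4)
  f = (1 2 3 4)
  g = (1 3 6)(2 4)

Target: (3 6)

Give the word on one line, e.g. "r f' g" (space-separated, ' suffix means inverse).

f f g'

  after f: (1 2 3 4)
  after f: (1 3)(2 4)
  after g': (3 6)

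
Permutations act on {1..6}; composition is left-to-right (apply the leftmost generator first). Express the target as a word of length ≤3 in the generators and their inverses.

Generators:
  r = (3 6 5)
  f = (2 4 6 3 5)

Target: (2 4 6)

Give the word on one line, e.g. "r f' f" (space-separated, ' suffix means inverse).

r f

  after r: (3 6 5)
  after f: (2 4 6)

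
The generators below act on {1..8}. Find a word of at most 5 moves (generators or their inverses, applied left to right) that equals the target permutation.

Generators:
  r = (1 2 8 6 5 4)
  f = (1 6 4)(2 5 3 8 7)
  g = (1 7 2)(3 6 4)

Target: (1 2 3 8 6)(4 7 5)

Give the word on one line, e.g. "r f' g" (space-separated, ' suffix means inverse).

r g' f' r'

  after r: (1 2 8 6 5 4)
  after g': (1 7)(2 8 3 4)(5 6)
  after f': (1 8 5)(2 3 6)(4 7)
  after r': (1 2 3 8 6)(4 7 5)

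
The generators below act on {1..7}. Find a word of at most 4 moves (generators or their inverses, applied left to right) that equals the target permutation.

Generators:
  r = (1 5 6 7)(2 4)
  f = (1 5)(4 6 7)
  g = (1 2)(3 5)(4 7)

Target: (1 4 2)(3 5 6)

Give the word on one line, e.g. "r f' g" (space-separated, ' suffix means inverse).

  after f: (1 5)(4 6 7)
  after r': (2 4 5 7)
  after r': (1 7 4)(5 6)
  after g': (1 4 2)(3 5 6)

f r' r' g'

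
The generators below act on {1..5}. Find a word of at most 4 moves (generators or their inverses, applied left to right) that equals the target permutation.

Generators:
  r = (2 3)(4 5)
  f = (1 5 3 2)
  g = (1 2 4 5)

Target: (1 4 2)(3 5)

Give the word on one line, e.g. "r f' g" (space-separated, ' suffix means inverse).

g' g' f'

  after g': (1 5 4 2)
  after g': (1 4)(2 5)
  after f': (1 4 2)(3 5)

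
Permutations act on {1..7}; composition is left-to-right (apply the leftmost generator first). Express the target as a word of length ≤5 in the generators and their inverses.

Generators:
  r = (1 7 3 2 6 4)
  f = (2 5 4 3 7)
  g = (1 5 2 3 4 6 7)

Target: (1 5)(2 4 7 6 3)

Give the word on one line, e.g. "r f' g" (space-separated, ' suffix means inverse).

  after f: (2 5 4 3 7)
  after f: (2 4 7 5 3)
  after g: (1 5 4)(2 6 7)
  after r: (1 5)(2 4 7 6 3)

f f g r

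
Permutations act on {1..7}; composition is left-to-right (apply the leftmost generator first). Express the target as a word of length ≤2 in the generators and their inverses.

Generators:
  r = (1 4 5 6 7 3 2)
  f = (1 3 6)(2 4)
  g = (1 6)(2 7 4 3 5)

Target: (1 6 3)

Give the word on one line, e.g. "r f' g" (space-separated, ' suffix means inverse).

f f

  after f: (1 3 6)(2 4)
  after f: (1 6 3)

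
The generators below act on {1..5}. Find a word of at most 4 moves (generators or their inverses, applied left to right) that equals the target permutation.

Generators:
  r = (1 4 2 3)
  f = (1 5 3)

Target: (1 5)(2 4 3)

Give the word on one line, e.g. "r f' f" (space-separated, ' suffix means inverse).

  after r': (1 3 2 4)
  after f': (1 5)(2 4 3)

r' f'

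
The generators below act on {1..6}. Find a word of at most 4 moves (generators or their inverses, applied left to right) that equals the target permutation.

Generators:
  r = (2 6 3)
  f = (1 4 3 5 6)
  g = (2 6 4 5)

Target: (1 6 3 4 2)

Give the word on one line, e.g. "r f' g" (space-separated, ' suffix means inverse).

  after g: (2 6 4 5)
  after f: (1 4 6 3 5 2)
  after g': (1 6 3 4 2)

g f g'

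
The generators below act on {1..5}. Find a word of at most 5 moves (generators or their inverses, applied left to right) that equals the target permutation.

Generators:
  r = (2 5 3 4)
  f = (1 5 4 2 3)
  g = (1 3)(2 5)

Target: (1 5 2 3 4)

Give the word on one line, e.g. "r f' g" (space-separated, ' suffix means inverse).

  after g: (1 3)(2 5)
  after r': (1 5 4 3)
  after g: (1 2 5 4)
  after r: (1 5 2 3 4)

g r' g r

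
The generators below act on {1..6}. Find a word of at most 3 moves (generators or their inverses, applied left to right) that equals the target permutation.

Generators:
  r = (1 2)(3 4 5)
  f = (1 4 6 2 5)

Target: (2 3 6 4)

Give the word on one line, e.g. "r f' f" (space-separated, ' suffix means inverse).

  after f: (1 4 6 2 5)
  after r: (1 5 2 3 4 6)
  after f: (2 3 6 4)

f r f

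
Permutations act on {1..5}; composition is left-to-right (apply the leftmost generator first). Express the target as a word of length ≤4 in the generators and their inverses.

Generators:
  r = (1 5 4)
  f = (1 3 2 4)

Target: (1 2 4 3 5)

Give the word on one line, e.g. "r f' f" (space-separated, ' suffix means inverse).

  after f: (1 3 2 4)
  after f: (1 2)(3 4)
  after r': (1 2 4 3 5)

f f r'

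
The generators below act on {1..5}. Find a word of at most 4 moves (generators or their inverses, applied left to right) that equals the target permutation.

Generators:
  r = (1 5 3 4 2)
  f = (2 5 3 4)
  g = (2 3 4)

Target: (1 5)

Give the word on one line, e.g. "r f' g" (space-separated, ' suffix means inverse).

  after f': (2 4 3 5)
  after r: (1 5)

f' r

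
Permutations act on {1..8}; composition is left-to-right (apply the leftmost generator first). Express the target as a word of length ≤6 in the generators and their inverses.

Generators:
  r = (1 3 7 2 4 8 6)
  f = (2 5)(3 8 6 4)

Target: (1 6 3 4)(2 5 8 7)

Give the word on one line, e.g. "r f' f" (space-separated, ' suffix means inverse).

  after f': (2 5)(3 4 6 8)
  after r: (1 3 8 7 2 5 4)
  after f': (1 4)(5 6 8 7)
  after f': (1 6 3 4)(2 5 8 7)

f' r f' f'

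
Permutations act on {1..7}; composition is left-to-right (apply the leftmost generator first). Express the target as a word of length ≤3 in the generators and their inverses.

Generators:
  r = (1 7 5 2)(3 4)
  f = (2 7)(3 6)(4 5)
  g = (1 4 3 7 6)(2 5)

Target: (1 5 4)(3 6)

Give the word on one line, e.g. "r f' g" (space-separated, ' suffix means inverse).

  after f: (2 7)(3 6)(4 5)
  after r: (1 7)(2 5 3 6 4)
  after r: (1 5 4)(3 6)

f r r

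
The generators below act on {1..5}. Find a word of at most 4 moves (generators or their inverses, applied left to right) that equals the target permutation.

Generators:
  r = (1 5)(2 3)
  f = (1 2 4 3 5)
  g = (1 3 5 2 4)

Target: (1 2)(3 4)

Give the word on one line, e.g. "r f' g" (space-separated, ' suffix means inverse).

g f f f

  after g: (1 3 5 2 4)
  after f: (1 5 4 2 3)
  after f: (2 5 3)
  after f: (1 2)(3 4)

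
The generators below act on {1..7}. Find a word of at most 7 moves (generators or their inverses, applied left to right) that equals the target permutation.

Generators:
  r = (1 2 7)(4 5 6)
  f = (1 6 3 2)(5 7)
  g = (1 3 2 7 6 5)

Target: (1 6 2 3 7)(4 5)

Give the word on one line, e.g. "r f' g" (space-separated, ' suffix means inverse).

g' r g' f' g'

  after g': (1 5 6 7 2 3)
  after r: (1 6)(2 3)(4 5)
  after g': (1 7 2)(4 6 5)
  after f': (1 5 4)(3 6 7)
  after g': (1 6 2 3 7)(4 5)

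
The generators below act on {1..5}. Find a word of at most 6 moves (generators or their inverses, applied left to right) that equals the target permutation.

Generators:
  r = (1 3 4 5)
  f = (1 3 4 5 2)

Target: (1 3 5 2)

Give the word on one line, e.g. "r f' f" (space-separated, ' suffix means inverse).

f f f r' f'

  after f: (1 3 4 5 2)
  after f: (1 4 2 3 5)
  after f: (1 5 3 2 4)
  after r': (1 4 5)(2 3)
  after f': (1 3 5 2)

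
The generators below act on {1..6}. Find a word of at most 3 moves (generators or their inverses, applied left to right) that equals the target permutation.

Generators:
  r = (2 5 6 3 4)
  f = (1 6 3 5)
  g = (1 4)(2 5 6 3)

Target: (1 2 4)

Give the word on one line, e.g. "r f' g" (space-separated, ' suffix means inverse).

g' r

  after g': (1 4)(2 3 6 5)
  after r: (1 2 4)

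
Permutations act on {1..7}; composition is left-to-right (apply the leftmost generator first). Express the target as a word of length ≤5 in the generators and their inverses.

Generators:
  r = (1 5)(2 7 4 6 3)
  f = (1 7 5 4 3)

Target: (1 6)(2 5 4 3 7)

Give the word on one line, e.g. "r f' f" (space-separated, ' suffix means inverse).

  after f: (1 7 5 4 3)
  after f: (1 5 3 7 4)
  after f: (1 4 7 3 5)
  after r: (1 6 3)(2 7)
  after f: (1 6)(2 5 4 3 7)

f f f r f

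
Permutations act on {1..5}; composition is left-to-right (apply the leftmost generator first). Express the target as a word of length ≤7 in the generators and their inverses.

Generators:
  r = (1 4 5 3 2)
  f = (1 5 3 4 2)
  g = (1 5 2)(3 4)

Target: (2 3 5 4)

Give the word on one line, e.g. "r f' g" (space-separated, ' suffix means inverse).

r' f' f' r g

  after r': (1 2 3 5 4)
  after f': (1 4 2 5 3)
  after f': (1 3 2)
  after r: (1 2 4 5 3)
  after g: (2 3 5 4)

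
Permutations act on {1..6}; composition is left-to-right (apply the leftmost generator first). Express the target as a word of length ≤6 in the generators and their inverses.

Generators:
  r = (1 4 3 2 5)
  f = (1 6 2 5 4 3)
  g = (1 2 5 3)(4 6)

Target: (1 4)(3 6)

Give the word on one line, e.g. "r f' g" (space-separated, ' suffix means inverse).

f' r f' g

  after f': (1 3 4 5 2 6)
  after r: (1 2 6 4)
  after f': (1 6 5 2)(3 4)
  after g: (1 4)(3 6)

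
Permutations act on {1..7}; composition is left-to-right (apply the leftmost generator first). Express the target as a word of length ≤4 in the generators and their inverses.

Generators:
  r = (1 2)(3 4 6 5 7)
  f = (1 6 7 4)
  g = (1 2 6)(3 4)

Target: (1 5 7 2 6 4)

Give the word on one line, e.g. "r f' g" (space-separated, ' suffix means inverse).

  after f: (1 6 7 4)
  after r: (1 5 7 6 3 4 2)
  after g': (1 5 7 2 6 4)

f r g'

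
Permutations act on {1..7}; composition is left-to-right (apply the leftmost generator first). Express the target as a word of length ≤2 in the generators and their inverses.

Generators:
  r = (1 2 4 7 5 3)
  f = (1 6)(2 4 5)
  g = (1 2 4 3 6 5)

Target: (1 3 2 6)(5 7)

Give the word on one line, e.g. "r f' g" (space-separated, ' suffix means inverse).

r' f

  after r': (1 3 5 7 4 2)
  after f: (1 3 2 6)(5 7)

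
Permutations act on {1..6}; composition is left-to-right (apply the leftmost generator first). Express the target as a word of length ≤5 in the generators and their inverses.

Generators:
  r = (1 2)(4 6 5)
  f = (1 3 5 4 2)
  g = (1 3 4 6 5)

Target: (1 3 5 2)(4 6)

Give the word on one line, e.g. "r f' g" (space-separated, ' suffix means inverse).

r' r' f

  after r': (1 2)(4 5 6)
  after r': (4 6 5)
  after f: (1 3 5 2)(4 6)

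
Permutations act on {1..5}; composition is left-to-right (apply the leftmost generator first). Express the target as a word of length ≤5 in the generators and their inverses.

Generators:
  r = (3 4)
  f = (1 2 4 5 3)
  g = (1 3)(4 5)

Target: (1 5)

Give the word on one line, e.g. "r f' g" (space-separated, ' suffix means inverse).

  after g: (1 3)(4 5)
  after r: (1 4 5 3)
  after r: (1 3)(4 5)
  after r: (1 4 5 3)
  after g: (1 5)

g r r r g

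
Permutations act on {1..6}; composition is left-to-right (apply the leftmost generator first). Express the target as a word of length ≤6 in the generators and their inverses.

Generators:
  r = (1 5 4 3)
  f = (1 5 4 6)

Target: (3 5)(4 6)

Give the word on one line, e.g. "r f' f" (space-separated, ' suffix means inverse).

r' f' f' r

  after r': (1 3 4 5)
  after f': (1 3 5 6 4)
  after f': (1 3)(4 6 5)
  after r: (3 5)(4 6)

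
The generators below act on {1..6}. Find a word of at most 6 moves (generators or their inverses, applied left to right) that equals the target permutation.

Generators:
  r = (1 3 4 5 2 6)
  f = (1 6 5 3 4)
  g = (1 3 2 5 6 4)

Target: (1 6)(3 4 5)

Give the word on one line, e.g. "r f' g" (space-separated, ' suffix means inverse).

  after r: (1 3 4 5 2 6)
  after g: (1 2 4 6 3)
  after f': (1 2 3 4)(5 6)
  after g: (1 5 4 3)
  after f': (1 6)(3 4 5)

r g f' g f'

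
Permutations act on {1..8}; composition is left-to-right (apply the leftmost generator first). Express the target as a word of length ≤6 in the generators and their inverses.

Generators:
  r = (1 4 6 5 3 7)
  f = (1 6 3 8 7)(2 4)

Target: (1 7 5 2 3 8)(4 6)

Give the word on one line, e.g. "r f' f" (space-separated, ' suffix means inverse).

r' f' r f

  after r': (1 7 3 5 6 4)
  after f': (1 8 3 5)(2 4 7 6)
  after r: (1 8 7 5 4)(2 6)
  after f: (1 7 5 2 3 8)(4 6)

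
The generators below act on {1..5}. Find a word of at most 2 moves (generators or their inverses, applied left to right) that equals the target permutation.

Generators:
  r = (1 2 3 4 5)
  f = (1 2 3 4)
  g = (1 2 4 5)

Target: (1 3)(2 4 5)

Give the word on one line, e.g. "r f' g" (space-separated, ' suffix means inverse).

r f

  after r: (1 2 3 4 5)
  after f: (1 3)(2 4 5)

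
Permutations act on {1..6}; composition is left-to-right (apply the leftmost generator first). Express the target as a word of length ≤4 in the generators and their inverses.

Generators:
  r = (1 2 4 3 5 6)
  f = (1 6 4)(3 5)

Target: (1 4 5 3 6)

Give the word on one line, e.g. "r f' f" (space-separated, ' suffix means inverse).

r f' f' r

  after r: (1 2 4 3 5 6)
  after f': (1 2 6 4 5)
  after f': (1 2)(3 5 4)
  after r: (1 4 5 3 6)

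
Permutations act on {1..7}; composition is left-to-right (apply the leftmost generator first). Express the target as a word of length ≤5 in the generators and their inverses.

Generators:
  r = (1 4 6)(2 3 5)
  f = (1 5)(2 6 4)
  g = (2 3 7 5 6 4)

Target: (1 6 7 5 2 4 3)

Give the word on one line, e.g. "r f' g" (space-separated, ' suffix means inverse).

  after g': (2 4 6 5 7 3)
  after g': (2 6 7)(3 4 5)
  after r: (1 4 2)(3 6 7)
  after r: (1 6 7 5 2 4 3)

g' g' r r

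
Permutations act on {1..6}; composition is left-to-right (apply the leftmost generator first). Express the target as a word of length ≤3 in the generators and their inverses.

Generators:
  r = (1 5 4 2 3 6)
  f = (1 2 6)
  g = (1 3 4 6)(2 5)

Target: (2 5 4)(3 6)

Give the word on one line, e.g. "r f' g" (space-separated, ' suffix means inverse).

  after f': (1 6 2)
  after r: (2 5 4)(3 6)

f' r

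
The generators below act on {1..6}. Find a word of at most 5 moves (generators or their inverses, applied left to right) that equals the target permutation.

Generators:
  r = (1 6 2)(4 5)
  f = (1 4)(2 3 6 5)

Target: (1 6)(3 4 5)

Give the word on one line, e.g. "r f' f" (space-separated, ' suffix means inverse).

  after f': (1 4)(2 5 6 3)
  after f': (2 6)(3 5)
  after r: (1 6)(3 4 5)

f' f' r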